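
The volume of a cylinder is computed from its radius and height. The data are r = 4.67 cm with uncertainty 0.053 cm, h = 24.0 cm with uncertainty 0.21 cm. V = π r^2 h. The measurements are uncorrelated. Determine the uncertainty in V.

Products/powers → add relative errors in quadrature, weighted by exponent:
  (2·δr/r)² = (2×0.0113)² = 0.000515;  (1·δh/h)² = (1×0.00875)² = 7.66e-05
δV/V = √(0.000592) = 0.0243
V = 1640 cm^3, so δV = 0.0243 × 1640 = 40.0 cm^3.

40.0 cm^3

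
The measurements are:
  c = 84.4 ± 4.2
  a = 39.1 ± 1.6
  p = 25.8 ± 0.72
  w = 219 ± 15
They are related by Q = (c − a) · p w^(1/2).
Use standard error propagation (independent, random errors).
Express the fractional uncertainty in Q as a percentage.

Let u = c − a = 45.3. δu = √(δc² + δa²) = √(17.6 + 2.56) = 4.49, so δu/u = 0.0992.
Q is then a monomial in u, p, w:
δQ/Q = √((δu/u)² + (1·δp/p)² + (½·δw/w)²) = √(0.00984 + 0.000779 + 0.00117) = 0.109

10.9%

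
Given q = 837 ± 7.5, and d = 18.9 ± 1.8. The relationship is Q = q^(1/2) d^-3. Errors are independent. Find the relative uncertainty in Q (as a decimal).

Q is a product of powers, so relative uncertainties combine in quadrature:
  (½·δq/q)² = (0.5×0.00896)² = 2.01e-05;  (-3·δd/d)² = (-3×0.0952)² = 0.0816
δQ/Q = √(0.0817) = 0.286

0.286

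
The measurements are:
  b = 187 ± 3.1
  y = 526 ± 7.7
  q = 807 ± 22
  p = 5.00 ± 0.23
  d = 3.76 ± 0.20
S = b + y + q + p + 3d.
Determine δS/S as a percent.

1.53%

S is a linear combination, so absolute uncertainties add in quadrature:
  (δb)² = 9.61;  (δy)² = 59.3;  (δq)² = 484;  (δp)² = 0.0529;  (3·δd)² = 0.360
δS = √(553) = 23.5
S = 1540, so δS/S = 23.5/1540 = 0.0153.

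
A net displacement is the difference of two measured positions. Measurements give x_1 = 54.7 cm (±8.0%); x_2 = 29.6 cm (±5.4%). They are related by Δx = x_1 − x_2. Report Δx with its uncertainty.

Sums and differences: (δΔx)² = Σ (cᵢ δxᵢ)².
  (δx_1)² = 19.1;  (δx_2)² = 2.55
δΔx = √(21.7) = 4.66 cm
Δx = 25.1 cm.

25.1 ± 4.66 cm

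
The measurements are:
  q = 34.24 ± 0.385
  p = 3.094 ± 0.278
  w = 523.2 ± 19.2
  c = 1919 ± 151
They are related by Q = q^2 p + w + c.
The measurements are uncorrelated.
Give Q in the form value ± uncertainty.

Let h = q^2·p = 3627. δh/h = √((2·δq/q)² + (1·δp/p)²) = √(0.000506 + 0.00807) = 0.0926, so δh = 336.
Q = h + w + c: δQ = √(δh² + δw² + δc²) = √(1.13e+05 + 369 + 22800) = 369
Q = 6070.

6070 ± 369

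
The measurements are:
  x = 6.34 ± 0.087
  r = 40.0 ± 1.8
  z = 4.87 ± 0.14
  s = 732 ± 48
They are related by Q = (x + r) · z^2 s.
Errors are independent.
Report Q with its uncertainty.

Let u = x + r = 46.3. δu = √(δx² + δr²) = √(0.00757 + 3.24) = 1.80, so δu/u = 0.0389.
Q is then a monomial in u, z, s:
δQ/Q = √((δu/u)² + (2·δz/z)² + (1·δs/s)²) = √(0.00151 + 0.00331 + 0.00430) = 0.0955
Q = 8.04e+05, so δQ = 0.0955 × 8.04e+05 = 76800.

(8.04 ± 0.768) × 10^5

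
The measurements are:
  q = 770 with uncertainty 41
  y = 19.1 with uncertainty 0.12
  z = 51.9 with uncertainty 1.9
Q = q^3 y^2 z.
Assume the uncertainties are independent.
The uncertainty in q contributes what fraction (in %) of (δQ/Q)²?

94.5%

(δQ/Q)² = (3·δq/q)² + (2·δy/y)² + (1·δz/z)²
  q term: (3×0.0532)² = 0.0255
  y term: (2×0.00628)² = 0.000158
  z term: (1×0.0366)² = 0.00134
Total = 0.0270. Share from q = 0.0255/0.0270 = 0.945.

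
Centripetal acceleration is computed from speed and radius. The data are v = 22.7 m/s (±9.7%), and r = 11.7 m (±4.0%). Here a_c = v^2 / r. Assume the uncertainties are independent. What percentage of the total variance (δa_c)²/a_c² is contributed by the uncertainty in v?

(δa_c/a_c)² = (2·δv/v)² + (-1·δr/r)²
  v term: (2×0.0970)² = 0.0376
  r term: (-1×0.0400)² = 0.00160
Total = 0.0392. Share from v = 0.0376/0.0392 = 0.959.

95.9%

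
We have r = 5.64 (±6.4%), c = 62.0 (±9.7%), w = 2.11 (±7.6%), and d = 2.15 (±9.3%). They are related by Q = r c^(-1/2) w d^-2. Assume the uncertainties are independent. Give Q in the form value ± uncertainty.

0.327 ± 0.0707

Each factor contributes (exponent × relative error)² to (δQ/Q)²:
  (1·δr/r)² = (1×0.0640)² = 0.00410;  (−½·δc/c)² = (-0.5×0.0970)² = 0.00235;  (1·δw/w)² = (1×0.0760)² = 0.00578;  (-2·δd/d)² = (-2×0.0930)² = 0.0346
δQ/Q = √(0.0468) = 0.216
Q = 0.327, so δQ = 0.216 × 0.327 = 0.0707.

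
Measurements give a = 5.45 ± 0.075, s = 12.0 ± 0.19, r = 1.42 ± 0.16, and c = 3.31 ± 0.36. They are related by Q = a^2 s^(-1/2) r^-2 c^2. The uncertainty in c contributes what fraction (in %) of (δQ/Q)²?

47.8%

(δQ/Q)² = (2·δa/a)² + (−½·δs/s)² + (-2·δr/r)² + (2·δc/c)²
  a term: (2×0.0138)² = 0.000758
  s term: (-0.5×0.0158)² = 6.27e-05
  r term: (-2×0.113)² = 0.0508
  c term: (2×0.109)² = 0.0473
Total = 0.0989. Share from c = 0.0473/0.0989 = 0.478.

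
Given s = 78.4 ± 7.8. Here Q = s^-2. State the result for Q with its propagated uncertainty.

(1.63 ± 0.324) × 10^-4

Q is a product of powers, so relative uncertainties combine in quadrature:
  (-2·δs/s)² = (-2×0.0995)² = 0.0396
δQ/Q = √(0.0396) = 0.199
Q = 0.000163, so δQ = 0.199 × 0.000163 = 3.24e-05.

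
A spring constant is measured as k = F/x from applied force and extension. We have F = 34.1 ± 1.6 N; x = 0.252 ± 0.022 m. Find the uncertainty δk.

k is a product of powers, so relative uncertainties combine in quadrature:
  (1·δF/F)² = (1×0.0469)² = 0.00220;  (-1·δx/x)² = (-1×0.0873)² = 0.00762
δk/k = √(0.00982) = 0.0991
k = 135 N/m, so δk = 0.0991 × 135 = 13.4 N/m.

13.4 N/m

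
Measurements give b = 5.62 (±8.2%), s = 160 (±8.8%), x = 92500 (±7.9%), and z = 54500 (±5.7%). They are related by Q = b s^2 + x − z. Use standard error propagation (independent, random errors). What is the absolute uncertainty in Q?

29000

Let p = b·s^2 = 1.44e+05. δp/p = √((1·δb/b)² + (2·δs/s)²) = √(0.00672 + 0.0310) = 0.194, so δp = 27900.
Q = p + x − z: δQ = √(δp² + δx² + δz²) = √(7.8e+08 + 5.34e+07 + 9.65e+06) = 29000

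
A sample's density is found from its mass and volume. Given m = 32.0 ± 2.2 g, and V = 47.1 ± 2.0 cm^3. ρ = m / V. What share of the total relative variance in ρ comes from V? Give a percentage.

(δρ/ρ)² = (1·δm/m)² + (-1·δV/V)²
  m term: (1×0.0688)² = 0.00473
  V term: (-1×0.0425)² = 0.00180
Total = 0.00653. Share from V = 0.00180/0.00653 = 0.276.

27.6%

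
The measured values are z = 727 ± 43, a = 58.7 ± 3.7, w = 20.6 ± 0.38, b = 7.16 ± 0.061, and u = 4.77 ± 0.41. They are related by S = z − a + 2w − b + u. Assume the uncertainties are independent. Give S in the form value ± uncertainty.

707 ± 43.2

S is a linear combination, so absolute uncertainties add in quadrature:
  (δz)² = 1850;  (δa)² = 13.7;  (2·δw)² = 0.578;  (δb)² = 0.00372;  (δu)² = 0.168
δS = √(1860) = 43.2
S = 707.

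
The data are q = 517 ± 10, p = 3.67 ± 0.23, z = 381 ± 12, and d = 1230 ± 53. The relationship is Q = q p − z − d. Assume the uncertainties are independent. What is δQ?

Let w = q·p = 1900. δw/w = √((1·δq/q)² + (1·δp/p)²) = √(0.000374 + 0.00393) = 0.0656, so δw = 124.
Q = w − z − d: δQ = √(δw² + δz² + δd²) = √(15500 + 144 + 2810) = 136

136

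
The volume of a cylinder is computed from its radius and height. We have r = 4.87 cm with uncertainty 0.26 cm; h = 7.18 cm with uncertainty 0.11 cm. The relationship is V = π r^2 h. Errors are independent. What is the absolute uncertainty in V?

57.7 cm^3

Each factor contributes (exponent × relative error)² to (δV/V)²:
  (2·δr/r)² = (2×0.0534)² = 0.0114;  (1·δh/h)² = (1×0.0153)² = 0.000235
δV/V = √(0.0116) = 0.108
V = 535 cm^3, so δV = 0.108 × 535 = 57.7 cm^3.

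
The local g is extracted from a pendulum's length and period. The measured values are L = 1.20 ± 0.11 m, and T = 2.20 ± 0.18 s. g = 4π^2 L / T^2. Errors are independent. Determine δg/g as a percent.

For a monomial g ∝ L, T^-2, fractional errors add in quadrature:
  (1·δL/L)² = (1×0.0917)² = 0.00840;  (-2·δT/T)² = (-2×0.0818)² = 0.0268
δg/g = √(0.0352) = 0.188

18.8%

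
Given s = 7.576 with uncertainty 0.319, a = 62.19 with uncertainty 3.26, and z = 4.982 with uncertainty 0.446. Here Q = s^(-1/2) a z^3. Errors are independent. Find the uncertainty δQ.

767

Relative error in a monomial: (δQ/Q)² = Σ (nᵢ · δxᵢ/xᵢ)².
  (−½·δs/s)² = (-0.5×0.0421)² = 0.000443;  (1·δa/a)² = (1×0.0524)² = 0.00275;  (3·δz/z)² = (3×0.0895)² = 0.0721
δQ/Q = √(0.0753) = 0.274
Q = 2794, so δQ = 0.274 × 2794 = 767.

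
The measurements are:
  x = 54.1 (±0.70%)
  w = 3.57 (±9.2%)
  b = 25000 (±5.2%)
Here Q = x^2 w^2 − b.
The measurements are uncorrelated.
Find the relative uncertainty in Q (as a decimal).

Let p = x^2·w^2 = 37300. δp/p = √((2·δx/x)² + (2·δw/w)²) = √(0.000196 + 0.0339) = 0.185, so δp = 6880.
Q = p − b: δQ = √(δp² + δb²) = √(4.74e+07 + 1.69e+06) = 7010
Q = 12300, so δQ/Q = 7010/12300 = 0.569.

0.569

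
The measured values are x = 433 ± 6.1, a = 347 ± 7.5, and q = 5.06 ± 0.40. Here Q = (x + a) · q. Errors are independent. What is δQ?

Let u = x + a = 780. δu = √(δx² + δa²) = √(37.2 + 56.2) = 9.67, so δu/u = 0.0124.
Q is then a monomial in u, q:
δQ/Q = √((δu/u)² + (1·δq/q)²) = √(0.000154 + 0.00625) = 0.0800
Q = 3950, so δQ = 0.0800 × 3950 = 316.

316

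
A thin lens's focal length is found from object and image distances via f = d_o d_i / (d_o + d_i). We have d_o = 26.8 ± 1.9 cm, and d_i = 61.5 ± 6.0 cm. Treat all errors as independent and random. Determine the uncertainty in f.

1.07 cm

∂f/∂d_o = (d_i/(d_o+d_i))² = 0.485;  ∂f/∂d_i = (d_o/(d_o+d_i))² = 0.0921
δf = √((∂f/∂d_o · δd_o)² + (∂f/∂d_i · δd_i)²) = √(0.850 + 0.305) = 1.07 cm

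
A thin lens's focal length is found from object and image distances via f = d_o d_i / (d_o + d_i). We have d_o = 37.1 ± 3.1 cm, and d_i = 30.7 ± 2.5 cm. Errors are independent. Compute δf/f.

∂f/∂d_o = (d_i/(d_o+d_i))² = 0.205;  ∂f/∂d_i = (d_o/(d_o+d_i))² = 0.299
δf = √((∂f/∂d_o · δd_o)² + (∂f/∂d_i · δd_i)²) = √(0.404 + 0.560) = 0.982 cm
f = 16.8 cm, so δf/f = 0.982/16.8 = 0.0585.

0.0585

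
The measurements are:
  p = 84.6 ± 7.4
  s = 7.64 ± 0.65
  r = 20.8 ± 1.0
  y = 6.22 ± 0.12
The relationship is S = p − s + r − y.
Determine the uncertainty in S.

7.50

Each term contributes (cᵢ δxᵢ)² to (δS)²:
  (δp)² = 54.8;  (δs)² = 0.423;  (δr)² = 1.00;  (δy)² = 0.0144
δS = √(56.2) = 7.50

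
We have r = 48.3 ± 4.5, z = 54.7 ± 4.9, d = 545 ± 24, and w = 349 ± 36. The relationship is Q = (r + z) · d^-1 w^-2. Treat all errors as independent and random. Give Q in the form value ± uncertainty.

Let u = r + z = 103. δu = √(δr² + δz²) = √(20.2 + 24.0) = 6.65, so δu/u = 0.0646.
Q is then a monomial in u, d, w:
δQ/Q = √((δu/u)² + (-1·δd/d)² + (-2·δw/w)²) = √(0.00417 + 0.00194 + 0.0426) = 0.221
Q = 1.55e-06, so δQ = 0.221 × 1.55e-06 = 3.42e-07.

(1.55 ± 0.342) × 10^-6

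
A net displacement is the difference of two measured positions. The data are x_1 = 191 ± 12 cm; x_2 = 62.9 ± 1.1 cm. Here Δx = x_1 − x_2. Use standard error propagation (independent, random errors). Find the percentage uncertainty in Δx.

9.41%

Absolute uncertainties add in quadrature for a linear combination:
  (δx_1)² = 144;  (δx_2)² = 1.21
δΔx = √(145) = 12.1 cm
Δx = 128 cm, so δΔx/Δx = 12.1/128 = 0.0941.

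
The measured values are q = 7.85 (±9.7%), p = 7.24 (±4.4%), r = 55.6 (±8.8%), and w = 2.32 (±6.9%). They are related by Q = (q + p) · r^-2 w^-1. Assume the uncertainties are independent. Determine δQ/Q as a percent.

19.7%

Let u = q + p = 15.1. δu = √(δq² + δp²) = √(0.580 + 0.101) = 0.825, so δu/u = 0.0547.
Q is then a monomial in u, r, w:
δQ/Q = √((δu/u)² + (-2·δr/r)² + (-1·δw/w)²) = √(0.00299 + 0.0310 + 0.00476) = 0.197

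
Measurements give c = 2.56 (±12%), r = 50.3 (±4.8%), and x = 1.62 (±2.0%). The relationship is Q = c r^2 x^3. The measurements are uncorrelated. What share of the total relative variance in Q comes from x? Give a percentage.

13.2%

(δQ/Q)² = (1·δc/c)² + (2·δr/r)² + (3·δx/x)²
  c term: (1×0.120)² = 0.0144
  r term: (2×0.0480)² = 0.00922
  x term: (3×0.0200)² = 0.00360
Total = 0.0272. Share from x = 0.00360/0.0272 = 0.132.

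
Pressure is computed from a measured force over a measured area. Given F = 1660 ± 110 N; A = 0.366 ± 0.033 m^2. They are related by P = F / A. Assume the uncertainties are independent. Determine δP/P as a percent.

Since P is a product/quotient, work with relative uncertainties:
  (1·δF/F)² = (1×0.0663)² = 0.00439;  (-1·δA/A)² = (-1×0.0902)² = 0.00813
δP/P = √(0.0125) = 0.112

11.2%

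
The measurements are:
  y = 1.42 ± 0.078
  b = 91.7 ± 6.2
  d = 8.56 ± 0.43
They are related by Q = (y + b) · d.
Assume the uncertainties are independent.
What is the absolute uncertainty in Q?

Let u = y + b = 93.1. δu = √(δy² + δb²) = √(0.00608 + 38.4) = 6.20, so δu/u = 0.0666.
Q is then a monomial in u, d:
δQ/Q = √((δu/u)² + (1·δd/d)²) = √(0.00443 + 0.00252) = 0.0834
Q = 797, so δQ = 0.0834 × 797 = 66.5.

66.5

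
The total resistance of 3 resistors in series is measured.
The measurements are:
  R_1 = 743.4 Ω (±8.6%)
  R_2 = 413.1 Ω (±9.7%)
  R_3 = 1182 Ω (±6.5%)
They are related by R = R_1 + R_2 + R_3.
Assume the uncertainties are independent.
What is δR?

108 Ω

Each term contributes (cᵢ δxᵢ)² to (δR)²:
  (δR_1)² = 4090;  (δR_2)² = 1610;  (δR_3)² = 5900
δR = √(11600) = 108 Ω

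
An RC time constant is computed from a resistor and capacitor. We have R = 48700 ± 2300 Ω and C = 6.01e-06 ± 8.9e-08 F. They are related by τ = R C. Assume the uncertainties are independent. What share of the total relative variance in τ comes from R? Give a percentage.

(δτ/τ)² = (1·δR/R)² + (1·δC/C)²
  R term: (1×0.0472)² = 0.00223
  C term: (1×0.0148)² = 0.000219
Total = 0.00245. Share from R = 0.00223/0.00245 = 0.910.

91.0%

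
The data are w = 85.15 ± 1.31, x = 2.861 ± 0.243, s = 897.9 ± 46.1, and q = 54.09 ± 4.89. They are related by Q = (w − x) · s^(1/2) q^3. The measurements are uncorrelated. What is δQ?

1.06e+08

Let u = w − x = 82.29. δu = √(δw² + δx²) = √(1.72 + 0.0590) = 1.33, so δu/u = 0.0162.
Q is then a monomial in u, s, q:
δQ/Q = √((δu/u)² + (½·δs/s)² + (3·δq/q)²) = √(0.000262 + 0.000659 + 0.0736) = 0.273
Q = 3.902e+08, so δQ = 0.273 × 3.902e+08 = 1.06e+08.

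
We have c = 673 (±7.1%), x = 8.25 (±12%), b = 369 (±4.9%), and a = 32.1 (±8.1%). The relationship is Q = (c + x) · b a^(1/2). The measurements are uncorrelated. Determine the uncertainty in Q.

Let u = c + x = 681. δu = √(δc² + δx²) = √(2280 + 0.980) = 47.8, so δu/u = 0.0702.
Q is then a monomial in u, b, a:
δQ/Q = √((δu/u)² + (1·δb/b)² + (½·δa/a)²) = √(0.00492 + 0.00240 + 0.00164) = 0.0947
Q = 1.42e+06, so δQ = 0.0947 × 1.42e+06 = 1.35e+05.

1.35e+05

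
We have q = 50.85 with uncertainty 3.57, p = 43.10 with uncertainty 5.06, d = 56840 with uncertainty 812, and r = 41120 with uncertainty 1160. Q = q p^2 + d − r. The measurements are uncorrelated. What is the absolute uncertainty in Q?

23200

Let w = q·p^2 = 94460. δw/w = √((1·δq/q)² + (2·δp/p)²) = √(0.00493 + 0.0551) = 0.245, so δw = 23100.
Q = w + d − r: δQ = √(δw² + δd² + δr²) = √(5.36e+08 + 6.59e+05 + 1.35e+06) = 23200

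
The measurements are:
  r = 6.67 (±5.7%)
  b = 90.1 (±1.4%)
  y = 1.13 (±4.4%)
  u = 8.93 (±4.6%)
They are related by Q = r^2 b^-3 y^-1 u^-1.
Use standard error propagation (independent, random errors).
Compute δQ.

Since Q is a product/quotient, work with relative uncertainties:
  (2·δr/r)² = (2×0.0570)² = 0.0130;  (-3·δb/b)² = (-3×0.0140)² = 0.00176;  (-1·δy/y)² = (-1×0.0440)² = 0.00194;  (-1·δu/u)² = (-1×0.0460)² = 0.00212
δQ/Q = √(0.0188) = 0.137
Q = 6.03e-06, so δQ = 0.137 × 6.03e-06 = 8.27e-07.

8.27e-07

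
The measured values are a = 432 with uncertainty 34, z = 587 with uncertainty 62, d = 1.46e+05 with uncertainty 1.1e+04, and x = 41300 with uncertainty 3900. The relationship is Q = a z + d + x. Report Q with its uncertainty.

(4.41 ± 0.354) × 10^5

Let p = a·z = 2.54e+05. δp/p = √((1·δa/a)² + (1·δz/z)²) = √(0.00619 + 0.0112) = 0.132, so δp = 33400.
Q = p + d + x: δQ = √(δp² + δd² + δx²) = √(1.12e+09 + 1.21e+08 + 1.52e+07) = 35400
Q = 4.41e+05.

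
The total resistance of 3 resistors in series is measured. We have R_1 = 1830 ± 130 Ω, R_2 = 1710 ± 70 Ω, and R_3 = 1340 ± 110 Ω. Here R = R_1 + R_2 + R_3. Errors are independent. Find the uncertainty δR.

R is a linear combination, so absolute uncertainties add in quadrature:
  (δR_1)² = 16900;  (δR_2)² = 4900;  (δR_3)² = 12100
δR = √(33900) = 184 Ω

184 Ω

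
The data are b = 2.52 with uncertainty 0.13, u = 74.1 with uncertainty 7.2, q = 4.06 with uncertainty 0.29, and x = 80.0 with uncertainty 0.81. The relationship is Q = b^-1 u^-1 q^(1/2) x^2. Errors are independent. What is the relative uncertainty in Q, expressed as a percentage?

Relative error in a monomial: (δQ/Q)² = Σ (nᵢ · δxᵢ/xᵢ)².
  (-1·δb/b)² = (-1×0.0516)² = 0.00266;  (-1·δu/u)² = (-1×0.0972)² = 0.00944;  (½·δq/q)² = (0.5×0.0714)² = 0.00128;  (2·δx/x)² = (2×0.0101)² = 0.000410
δQ/Q = √(0.0138) = 0.117

11.7%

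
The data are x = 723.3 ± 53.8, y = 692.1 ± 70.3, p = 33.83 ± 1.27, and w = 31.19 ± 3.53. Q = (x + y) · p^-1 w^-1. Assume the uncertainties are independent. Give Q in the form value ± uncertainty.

1.341 ± 0.181

Let u = x + y = 1415. δu = √(δx² + δy²) = √(2890 + 4940) = 88.5, so δu/u = 0.0625.
Q is then a monomial in u, p, w:
δQ/Q = √((δu/u)² + (-1·δp/p)² + (-1·δw/w)²) = √(0.00391 + 0.00141 + 0.0128) = 0.135
Q = 1.341, so δQ = 0.135 × 1.341 = 0.181.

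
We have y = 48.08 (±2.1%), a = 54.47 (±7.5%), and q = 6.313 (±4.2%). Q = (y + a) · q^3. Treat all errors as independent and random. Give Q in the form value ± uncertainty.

25800 ± 3420

Let u = y + a = 102.5. δu = √(δy² + δa²) = √(1.02 + 16.7) = 4.21, so δu/u = 0.0410.
Q is then a monomial in u, q:
δQ/Q = √((δu/u)² + (3·δq/q)²) = √(0.00168 + 0.0159) = 0.133
Q = 25800, so δQ = 0.133 × 25800 = 3420.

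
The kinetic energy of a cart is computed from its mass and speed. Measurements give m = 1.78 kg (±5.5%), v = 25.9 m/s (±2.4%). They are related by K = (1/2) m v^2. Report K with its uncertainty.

597 ± 43.6 J

Products/powers → add relative errors in quadrature, weighted by exponent:
  (1·δm/m)² = (1×0.0550)² = 0.00302;  (2·δv/v)² = (2×0.0240)² = 0.00230
δK/K = √(0.00533) = 0.0730
K = 597 J, so δK = 0.0730 × 597 = 43.6 J.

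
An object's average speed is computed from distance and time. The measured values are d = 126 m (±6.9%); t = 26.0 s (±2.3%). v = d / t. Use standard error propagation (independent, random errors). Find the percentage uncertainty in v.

Relative error in a monomial: (δv/v)² = Σ (nᵢ · δxᵢ/xᵢ)².
  (1·δd/d)² = (1×0.0690)² = 0.00476;  (-1·δt/t)² = (-1×0.0230)² = 0.000529
δv/v = √(0.00529) = 0.0727

7.27%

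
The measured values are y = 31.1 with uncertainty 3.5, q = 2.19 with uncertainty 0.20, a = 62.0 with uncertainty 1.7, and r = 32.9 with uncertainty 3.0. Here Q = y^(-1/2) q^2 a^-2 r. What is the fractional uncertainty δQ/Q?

Since Q is a product/quotient, work with relative uncertainties:
  (−½·δy/y)² = (-0.5×0.113)² = 0.00317;  (2·δq/q)² = (2×0.0913)² = 0.0334;  (-2·δa/a)² = (-2×0.0274)² = 0.00301;  (1·δr/r)² = (1×0.0912)² = 0.00831
δQ/Q = √(0.0478) = 0.219

0.219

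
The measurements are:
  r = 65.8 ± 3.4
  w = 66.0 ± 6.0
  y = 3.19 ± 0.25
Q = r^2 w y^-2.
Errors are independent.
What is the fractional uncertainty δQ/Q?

0.209

Q is a product of powers, so relative uncertainties combine in quadrature:
  (2·δr/r)² = (2×0.0517)² = 0.0107;  (1·δw/w)² = (1×0.0909)² = 0.00826;  (-2·δy/y)² = (-2×0.0784)² = 0.0246
δQ/Q = √(0.0435) = 0.209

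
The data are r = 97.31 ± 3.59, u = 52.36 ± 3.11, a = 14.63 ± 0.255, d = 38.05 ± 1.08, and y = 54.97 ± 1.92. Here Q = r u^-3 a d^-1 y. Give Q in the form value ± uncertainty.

0.01433 ± 0.00270

Relative error in a monomial: (δQ/Q)² = Σ (nᵢ · δxᵢ/xᵢ)².
  (1·δr/r)² = (1×0.0369)² = 0.00136;  (-3·δu/u)² = (-3×0.0594)² = 0.0318;  (1·δa/a)² = (1×0.0174)² = 0.000304;  (-1·δd/d)² = (-1×0.0284)² = 0.000806;  (1·δy/y)² = (1×0.0349)² = 0.00122
δQ/Q = √(0.0354) = 0.188
Q = 0.01433, so δQ = 0.188 × 0.01433 = 0.00270.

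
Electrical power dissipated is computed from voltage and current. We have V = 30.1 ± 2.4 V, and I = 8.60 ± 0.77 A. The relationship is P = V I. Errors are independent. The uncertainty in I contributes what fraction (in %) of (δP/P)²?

(δP/P)² = (1·δV/V)² + (1·δI/I)²
  V term: (1×0.0797)² = 0.00636
  I term: (1×0.0895)² = 0.00802
Total = 0.0144. Share from I = 0.00802/0.0144 = 0.558.

55.8%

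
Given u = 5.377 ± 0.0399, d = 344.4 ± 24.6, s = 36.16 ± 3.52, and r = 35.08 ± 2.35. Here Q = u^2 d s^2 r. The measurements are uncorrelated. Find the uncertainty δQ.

Q is a product of powers, so relative uncertainties combine in quadrature:
  (2·δu/u)² = (2×0.00742)² = 0.000220;  (1·δd/d)² = (1×0.0714)² = 0.00510;  (2·δs/s)² = (2×0.0973)² = 0.0379;  (1·δr/r)² = (1×0.0670)² = 0.00449
δQ/Q = √(0.0477) = 0.218
Q = 4.567e+08, so δQ = 0.218 × 4.567e+08 = 9.98e+07.

9.98e+07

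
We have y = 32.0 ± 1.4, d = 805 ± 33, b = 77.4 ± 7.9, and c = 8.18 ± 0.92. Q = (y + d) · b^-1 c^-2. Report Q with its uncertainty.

Let u = y + d = 837. δu = √(δy² + δd²) = √(1.96 + 1090) = 33.0, so δu/u = 0.0395.
Q is then a monomial in u, b, c:
δQ/Q = √((δu/u)² + (-1·δb/b)² + (-2·δc/c)²) = √(0.00156 + 0.0104 + 0.0506) = 0.250
Q = 0.162, so δQ = 0.250 × 0.162 = 0.0404.

0.162 ± 0.0404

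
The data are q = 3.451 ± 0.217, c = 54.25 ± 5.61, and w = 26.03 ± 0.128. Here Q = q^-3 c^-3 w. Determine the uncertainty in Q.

1.44e-06

Each factor contributes (exponent × relative error)² to (δQ/Q)²:
  (-3·δq/q)² = (-3×0.0629)² = 0.0356;  (-3·δc/c)² = (-3×0.103)² = 0.0962;  (1·δw/w)² = (1×0.00492)² = 2.42e-05
δQ/Q = √(0.132) = 0.363
Q = 3.967e-06, so δQ = 0.363 × 3.967e-06 = 1.44e-06.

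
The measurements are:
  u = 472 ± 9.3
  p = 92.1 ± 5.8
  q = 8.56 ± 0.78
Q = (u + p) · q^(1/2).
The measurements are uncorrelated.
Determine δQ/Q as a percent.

4.95%

Let w = u + p = 564. δw = √(δu² + δp²) = √(86.5 + 33.6) = 11.0, so δw/w = 0.0194.
Q is then a monomial in w, q:
δQ/Q = √((δw/w)² + (½·δq/q)²) = √(0.000378 + 0.00208) = 0.0495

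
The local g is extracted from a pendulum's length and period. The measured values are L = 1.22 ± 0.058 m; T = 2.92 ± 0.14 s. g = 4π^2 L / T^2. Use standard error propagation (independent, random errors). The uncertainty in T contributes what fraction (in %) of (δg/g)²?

(δg/g)² = (1·δL/L)² + (-2·δT/T)²
  L term: (1×0.0475)² = 0.00226
  T term: (-2×0.0479)² = 0.00919
Total = 0.0115. Share from T = 0.00919/0.0115 = 0.803.

80.3%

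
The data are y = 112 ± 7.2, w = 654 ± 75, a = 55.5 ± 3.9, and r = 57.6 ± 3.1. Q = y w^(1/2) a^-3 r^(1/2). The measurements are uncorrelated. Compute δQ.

0.0292

Products/powers → add relative errors in quadrature, weighted by exponent:
  (1·δy/y)² = (1×0.0643)² = 0.00413;  (½·δw/w)² = (0.5×0.115)² = 0.00329;  (-3·δa/a)² = (-3×0.0703)² = 0.0444;  (½·δr/r)² = (0.5×0.0538)² = 0.000724
δQ/Q = √(0.0526) = 0.229
Q = 0.127, so δQ = 0.229 × 0.127 = 0.0292.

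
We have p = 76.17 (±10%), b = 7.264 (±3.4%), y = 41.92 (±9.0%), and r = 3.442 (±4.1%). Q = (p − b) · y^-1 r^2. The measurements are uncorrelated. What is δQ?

3.20

Let u = p − b = 68.91. δu = √(δp² + δb²) = √(58.0 + 0.0610) = 7.62, so δu/u = 0.111.
Q is then a monomial in u, y, r:
δQ/Q = √((δu/u)² + (-1·δy/y)² + (2·δr/r)²) = √(0.0122 + 0.00810 + 0.00672) = 0.164
Q = 19.47, so δQ = 0.164 × 19.47 = 3.20.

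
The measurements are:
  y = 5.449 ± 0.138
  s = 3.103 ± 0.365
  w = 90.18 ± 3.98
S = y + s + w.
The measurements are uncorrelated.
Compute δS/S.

Absolute uncertainties add in quadrature for a linear combination:
  (δy)² = 0.0190;  (δs)² = 0.133;  (δw)² = 15.8
δS = √(16.0) = 4.00
S = 98.73, so δS/S = 4.00/98.73 = 0.0405.

0.0405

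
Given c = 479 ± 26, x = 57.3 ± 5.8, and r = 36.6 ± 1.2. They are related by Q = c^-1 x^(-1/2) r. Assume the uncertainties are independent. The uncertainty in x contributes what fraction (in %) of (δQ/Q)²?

(δQ/Q)² = (-1·δc/c)² + (−½·δx/x)² + (1·δr/r)²
  c term: (-1×0.0543)² = 0.00295
  x term: (-0.5×0.101)² = 0.00256
  r term: (1×0.0328)² = 0.00107
Total = 0.00658. Share from x = 0.00256/0.00658 = 0.389.

38.9%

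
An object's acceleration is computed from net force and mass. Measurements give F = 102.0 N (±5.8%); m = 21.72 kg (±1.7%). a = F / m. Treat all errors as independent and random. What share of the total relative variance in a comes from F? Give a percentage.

(δa/a)² = (1·δF/F)² + (-1·δm/m)²
  F term: (1×0.0580)² = 0.00336
  m term: (-1×0.0170)² = 0.000289
Total = 0.00365. Share from F = 0.00336/0.00365 = 0.921.

92.1%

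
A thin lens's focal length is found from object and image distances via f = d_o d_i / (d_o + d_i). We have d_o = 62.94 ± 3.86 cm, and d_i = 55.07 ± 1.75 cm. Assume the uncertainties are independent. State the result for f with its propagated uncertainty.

∂f/∂d_o = (d_i/(d_o+d_i))² = 0.218;  ∂f/∂d_i = (d_o/(d_o+d_i))² = 0.284
δf = √((∂f/∂d_o · δd_o)² + (∂f/∂d_i · δd_i)²) = √(0.707 + 0.248) = 0.977 cm
f = 29.37 cm.

29.37 ± 0.977 cm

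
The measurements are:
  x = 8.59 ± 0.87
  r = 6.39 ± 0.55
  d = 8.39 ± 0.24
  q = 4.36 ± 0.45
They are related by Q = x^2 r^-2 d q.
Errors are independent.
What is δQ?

Since Q is a product/quotient, work with relative uncertainties:
  (2·δx/x)² = (2×0.101)² = 0.0410;  (-2·δr/r)² = (-2×0.0861)² = 0.0296;  (1·δd/d)² = (1×0.0286)² = 0.000818;  (1·δq/q)² = (1×0.103)² = 0.0107
δQ/Q = √(0.0821) = 0.287
Q = 66.1, so δQ = 0.287 × 66.1 = 18.9.

18.9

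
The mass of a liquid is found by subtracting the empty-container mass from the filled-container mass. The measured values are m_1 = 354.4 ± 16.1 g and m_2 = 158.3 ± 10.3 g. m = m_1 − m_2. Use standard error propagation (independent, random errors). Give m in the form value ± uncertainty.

For a sum/difference, combine absolute errors in quadrature:
  (δm_1)² = 259;  (δm_2)² = 106
δm = √(365) = 19.1 g
m = 196.1 g.

196.1 ± 19.1 g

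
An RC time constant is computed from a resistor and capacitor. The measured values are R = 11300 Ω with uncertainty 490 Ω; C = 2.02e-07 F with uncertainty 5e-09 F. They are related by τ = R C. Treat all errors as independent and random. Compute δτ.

0.000114 s

Products/powers → add relative errors in quadrature, weighted by exponent:
  (1·δR/R)² = (1×0.0434)² = 0.00188;  (1·δC/C)² = (1×0.0248)² = 0.000613
δτ/τ = √(0.00249) = 0.0499
τ = 0.00228 s, so δτ = 0.0499 × 0.00228 = 0.000114 s.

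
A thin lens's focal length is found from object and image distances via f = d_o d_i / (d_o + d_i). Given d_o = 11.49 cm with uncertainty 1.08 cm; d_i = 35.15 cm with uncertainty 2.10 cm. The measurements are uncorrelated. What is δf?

0.627 cm

∂f/∂d_o = (d_i/(d_o+d_i))² = 0.568;  ∂f/∂d_i = (d_o/(d_o+d_i))² = 0.0607
δf = √((∂f/∂d_o · δd_o)² + (∂f/∂d_i · δd_i)²) = √(0.376 + 0.0162) = 0.627 cm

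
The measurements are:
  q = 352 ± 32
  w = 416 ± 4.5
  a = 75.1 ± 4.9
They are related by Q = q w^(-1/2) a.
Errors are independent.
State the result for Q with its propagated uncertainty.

1300 ± 145

Since Q is a product/quotient, work with relative uncertainties:
  (1·δq/q)² = (1×0.0909)² = 0.00826;  (−½·δw/w)² = (-0.5×0.0108)² = 2.93e-05;  (1·δa/a)² = (1×0.0652)² = 0.00426
δQ/Q = √(0.0126) = 0.112
Q = 1300, so δQ = 0.112 × 1300 = 145.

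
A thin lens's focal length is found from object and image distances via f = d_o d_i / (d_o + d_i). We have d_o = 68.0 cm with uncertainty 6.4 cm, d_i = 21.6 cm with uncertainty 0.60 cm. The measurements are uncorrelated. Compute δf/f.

∂f/∂d_o = (d_i/(d_o+d_i))² = 0.0581;  ∂f/∂d_i = (d_o/(d_o+d_i))² = 0.576
δf = √((∂f/∂d_o · δd_o)² + (∂f/∂d_i · δd_i)²) = √(0.138 + 0.119) = 0.508 cm
f = 16.4 cm, so δf/f = 0.508/16.4 = 0.0310.

0.0310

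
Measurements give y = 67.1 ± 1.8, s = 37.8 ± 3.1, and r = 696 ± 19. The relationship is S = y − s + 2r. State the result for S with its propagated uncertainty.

1420 ± 38.2

Sums and differences: (δS)² = Σ (cᵢ δxᵢ)².
  (δy)² = 3.24;  (δs)² = 9.61;  (2·δr)² = 1440
δS = √(1460) = 38.2
S = 1420.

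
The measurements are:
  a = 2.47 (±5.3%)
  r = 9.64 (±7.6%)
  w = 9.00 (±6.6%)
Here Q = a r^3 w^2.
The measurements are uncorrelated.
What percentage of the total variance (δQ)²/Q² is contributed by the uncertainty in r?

(δQ/Q)² = (1·δa/a)² + (3·δr/r)² + (2·δw/w)²
  a term: (1×0.0530)² = 0.00281
  r term: (3×0.0760)² = 0.0520
  w term: (2×0.0660)² = 0.0174
Total = 0.0722. Share from r = 0.0520/0.0722 = 0.720.

72.0%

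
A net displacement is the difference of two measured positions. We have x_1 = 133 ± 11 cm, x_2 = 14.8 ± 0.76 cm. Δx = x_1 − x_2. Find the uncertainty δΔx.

11.0 cm

Each term contributes (cᵢ δxᵢ)² to (δΔx)²:
  (δx_1)² = 121;  (δx_2)² = 0.578
δΔx = √(122) = 11.0 cm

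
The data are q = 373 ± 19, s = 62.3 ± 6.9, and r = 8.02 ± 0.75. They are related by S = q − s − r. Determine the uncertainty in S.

Absolute uncertainties add in quadrature for a linear combination:
  (δq)² = 361;  (δs)² = 47.6;  (δr)² = 0.562
δS = √(409) = 20.2

20.2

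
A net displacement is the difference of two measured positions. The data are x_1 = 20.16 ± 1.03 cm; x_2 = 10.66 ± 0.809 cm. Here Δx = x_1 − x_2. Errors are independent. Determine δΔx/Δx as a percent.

13.8%

Sums and differences: (δΔx)² = Σ (cᵢ δxᵢ)².
  (δx_1)² = 1.06;  (δx_2)² = 0.654
δΔx = √(1.72) = 1.31 cm
Δx = 9.500 cm, so δΔx/Δx = 1.31/9.500 = 0.138.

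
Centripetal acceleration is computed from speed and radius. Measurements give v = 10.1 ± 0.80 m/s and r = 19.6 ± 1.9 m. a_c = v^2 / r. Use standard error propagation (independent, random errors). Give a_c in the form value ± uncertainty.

5.20 ± 0.967 m/s^2

Each factor contributes (exponent × relative error)² to (δa_c/a_c)²:
  (2·δv/v)² = (2×0.0792)² = 0.0251;  (-1·δr/r)² = (-1×0.0969)² = 0.00940
δa_c/a_c = √(0.0345) = 0.186
a_c = 5.20 m/s^2, so δa_c = 0.186 × 5.20 = 0.967 m/s^2.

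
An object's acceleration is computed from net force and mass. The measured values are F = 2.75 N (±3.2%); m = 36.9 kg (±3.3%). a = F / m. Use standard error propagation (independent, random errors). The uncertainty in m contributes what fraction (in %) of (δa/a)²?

(δa/a)² = (1·δF/F)² + (-1·δm/m)²
  F term: (1×0.0320)² = 0.00102
  m term: (-1×0.0330)² = 0.00109
Total = 0.00211. Share from m = 0.00109/0.00211 = 0.515.

51.5%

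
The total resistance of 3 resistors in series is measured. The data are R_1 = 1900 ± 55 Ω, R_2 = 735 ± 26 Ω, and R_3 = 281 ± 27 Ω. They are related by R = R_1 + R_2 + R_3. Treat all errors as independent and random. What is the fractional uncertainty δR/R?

0.0228

Sums and differences: (δR)² = Σ (cᵢ δxᵢ)².
  (δR_1)² = 3020;  (δR_2)² = 676;  (δR_3)² = 729
δR = √(4430) = 66.6 Ω
R = 2920 Ω, so δR/R = 66.6/2920 = 0.0228.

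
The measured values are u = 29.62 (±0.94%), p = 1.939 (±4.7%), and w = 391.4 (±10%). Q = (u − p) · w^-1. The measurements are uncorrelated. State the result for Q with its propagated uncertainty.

0.07072 ± 0.00711

Let h = u − p = 27.68. δh = √(δu² + δp²) = √(0.0775 + 0.00831) = 0.293, so δh/h = 0.0106.
Q is then a monomial in h, w:
δQ/Q = √((δh/h)² + (-1·δw/w)²) = √(0.000112 + 0.0100) = 0.101
Q = 0.07072, so δQ = 0.101 × 0.07072 = 0.00711.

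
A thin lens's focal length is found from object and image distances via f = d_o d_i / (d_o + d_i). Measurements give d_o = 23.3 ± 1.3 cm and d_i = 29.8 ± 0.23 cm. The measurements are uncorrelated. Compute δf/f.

∂f/∂d_o = (d_i/(d_o+d_i))² = 0.315;  ∂f/∂d_i = (d_o/(d_o+d_i))² = 0.193
δf = √((∂f/∂d_o · δd_o)² + (∂f/∂d_i · δd_i)²) = √(0.168 + 0.00196) = 0.412 cm
f = 13.1 cm, so δf/f = 0.412/13.1 = 0.0315.

0.0315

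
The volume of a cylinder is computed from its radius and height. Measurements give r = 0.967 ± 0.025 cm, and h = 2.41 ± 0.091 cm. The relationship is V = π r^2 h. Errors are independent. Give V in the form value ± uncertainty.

Each factor contributes (exponent × relative error)² to (δV/V)²:
  (2·δr/r)² = (2×0.0259)² = 0.00267;  (1·δh/h)² = (1×0.0378)² = 0.00143
δV/V = √(0.00410) = 0.0640
V = 7.08 cm^3, so δV = 0.0640 × 7.08 = 0.453 cm^3.

7.08 ± 0.453 cm^3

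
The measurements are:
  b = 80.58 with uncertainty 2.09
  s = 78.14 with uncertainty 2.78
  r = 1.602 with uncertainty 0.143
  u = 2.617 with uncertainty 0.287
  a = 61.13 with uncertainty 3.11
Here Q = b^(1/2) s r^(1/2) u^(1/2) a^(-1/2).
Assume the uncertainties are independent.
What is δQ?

15.5

Products/powers → add relative errors in quadrature, weighted by exponent:
  (½·δb/b)² = (0.5×0.0259)² = 0.000168;  (1·δs/s)² = (1×0.0356)² = 0.00127;  (½·δr/r)² = (0.5×0.0893)² = 0.00199;  (½·δu/u)² = (0.5×0.110)² = 0.00301;  (−½·δa/a)² = (-0.5×0.0509)² = 0.000647
δQ/Q = √(0.00708) = 0.0841
Q = 183.7, so δQ = 0.0841 × 183.7 = 15.5.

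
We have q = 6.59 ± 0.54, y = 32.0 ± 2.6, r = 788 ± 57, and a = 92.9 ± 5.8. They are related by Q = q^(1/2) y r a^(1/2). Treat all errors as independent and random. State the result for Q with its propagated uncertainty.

(6.24 ± 0.751) × 10^5

Each factor contributes (exponent × relative error)² to (δQ/Q)²:
  (½·δq/q)² = (0.5×0.0819)² = 0.00168;  (1·δy/y)² = (1×0.0813)² = 0.00660;  (1·δr/r)² = (1×0.0723)² = 0.00523;  (½·δa/a)² = (0.5×0.0624)² = 0.000974
δQ/Q = √(0.0145) = 0.120
Q = 6.24e+05, so δQ = 0.120 × 6.24e+05 = 75100.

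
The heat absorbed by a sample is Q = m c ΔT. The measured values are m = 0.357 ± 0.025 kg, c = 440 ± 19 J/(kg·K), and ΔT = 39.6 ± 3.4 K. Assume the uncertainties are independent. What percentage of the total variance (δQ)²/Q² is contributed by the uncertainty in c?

13.2%

(δQ/Q)² = (1·δm/m)² + (1·δc/c)² + (1·δΔT/ΔT)²
  m term: (1×0.0700)² = 0.00490
  c term: (1×0.0432)² = 0.00186
  ΔT term: (1×0.0859)² = 0.00737
Total = 0.0141. Share from c = 0.00186/0.0141 = 0.132.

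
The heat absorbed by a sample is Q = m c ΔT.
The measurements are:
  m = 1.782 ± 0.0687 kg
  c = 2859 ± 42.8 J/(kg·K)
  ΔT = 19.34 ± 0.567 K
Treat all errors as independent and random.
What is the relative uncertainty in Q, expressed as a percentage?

Since Q is a product/quotient, work with relative uncertainties:
  (1·δm/m)² = (1×0.0386)² = 0.00149;  (1·δc/c)² = (1×0.0150)² = 0.000224;  (1·δΔT/ΔT)² = (1×0.0293)² = 0.000860
δQ/Q = √(0.00257) = 0.0507

5.07%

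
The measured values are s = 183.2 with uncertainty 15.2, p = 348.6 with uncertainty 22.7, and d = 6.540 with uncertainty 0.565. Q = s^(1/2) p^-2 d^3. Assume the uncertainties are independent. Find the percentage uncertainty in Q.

29.3%

For a monomial Q ∝ s^(1/2), p^-2, d^3, fractional errors add in quadrature:
  (½·δs/s)² = (0.5×0.0830)² = 0.00172;  (-2·δp/p)² = (-2×0.0651)² = 0.0170;  (3·δd/d)² = (3×0.0864)² = 0.0672
δQ/Q = √(0.0859) = 0.293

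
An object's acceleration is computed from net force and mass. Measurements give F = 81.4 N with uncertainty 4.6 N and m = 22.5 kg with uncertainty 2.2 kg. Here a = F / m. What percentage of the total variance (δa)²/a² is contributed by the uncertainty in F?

(δa/a)² = (1·δF/F)² + (-1·δm/m)²
  F term: (1×0.0565)² = 0.00319
  m term: (-1×0.0978)² = 0.00956
Total = 0.0128. Share from F = 0.00319/0.0128 = 0.250.

25.0%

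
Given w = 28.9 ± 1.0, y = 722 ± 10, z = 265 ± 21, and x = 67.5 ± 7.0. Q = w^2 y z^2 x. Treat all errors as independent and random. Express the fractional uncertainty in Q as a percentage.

Relative error in a monomial: (δQ/Q)² = Σ (nᵢ · δxᵢ/xᵢ)².
  (2·δw/w)² = (2×0.0346)² = 0.00479;  (1·δy/y)² = (1×0.0139)² = 0.000192;  (2·δz/z)² = (2×0.0792)² = 0.0251;  (1·δx/x)² = (1×0.104)² = 0.0108
δQ/Q = √(0.0409) = 0.202

20.2%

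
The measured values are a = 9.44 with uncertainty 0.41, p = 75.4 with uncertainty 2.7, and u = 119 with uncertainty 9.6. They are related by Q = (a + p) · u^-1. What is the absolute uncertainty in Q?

0.0619

Let w = a + p = 84.8. δw = √(δa² + δp²) = √(0.168 + 7.29) = 2.73, so δw/w = 0.0322.
Q is then a monomial in w, u:
δQ/Q = √((δw/w)² + (-1·δu/u)²) = √(0.00104 + 0.00651) = 0.0869
Q = 0.713, so δQ = 0.0869 × 0.713 = 0.0619.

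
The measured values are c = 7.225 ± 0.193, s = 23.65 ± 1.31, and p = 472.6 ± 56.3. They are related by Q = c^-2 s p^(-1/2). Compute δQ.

For a monomial Q ∝ c^-2, s, p^(-1/2), fractional errors add in quadrature:
  (-2·δc/c)² = (-2×0.0267)² = 0.00285;  (1·δs/s)² = (1×0.0554)² = 0.00307;  (−½·δp/p)² = (-0.5×0.119)² = 0.00355
δQ/Q = √(0.00947) = 0.0973
Q = 0.02084, so δQ = 0.0973 × 0.02084 = 0.00203.

0.00203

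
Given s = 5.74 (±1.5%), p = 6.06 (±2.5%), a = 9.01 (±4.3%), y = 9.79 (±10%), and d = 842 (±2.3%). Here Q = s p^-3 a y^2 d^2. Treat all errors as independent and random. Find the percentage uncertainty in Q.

Q is a product of powers, so relative uncertainties combine in quadrature:
  (1·δs/s)² = (1×0.0150)² = 0.000225;  (-3·δp/p)² = (-3×0.0250)² = 0.00563;  (1·δa/a)² = (1×0.0430)² = 0.00185;  (2·δy/y)² = (2×0.100)² = 0.0400;  (2·δd/d)² = (2×0.0230)² = 0.00212
δQ/Q = √(0.0498) = 0.223

22.3%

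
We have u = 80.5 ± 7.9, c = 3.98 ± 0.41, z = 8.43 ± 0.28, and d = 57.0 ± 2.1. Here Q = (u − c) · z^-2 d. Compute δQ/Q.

0.128

Let w = u − c = 76.5. δw = √(δu² + δc²) = √(62.4 + 0.168) = 7.91, so δw/w = 0.103.
Q is then a monomial in w, z, d:
δQ/Q = √((δw/w)² + (-2·δz/z)² + (1·δd/d)²) = √(0.0107 + 0.00441 + 0.00136) = 0.128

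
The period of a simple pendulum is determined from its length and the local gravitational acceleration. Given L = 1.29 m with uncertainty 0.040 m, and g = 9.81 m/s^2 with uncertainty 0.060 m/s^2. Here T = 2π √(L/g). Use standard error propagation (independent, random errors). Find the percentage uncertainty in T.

Since T is a product/quotient, work with relative uncertainties:
  (½·δL/L)² = (0.5×0.0310)² = 0.000240;  (−½·δg/g)² = (-0.5×0.00612)² = 9.35e-06
δT/T = √(0.000250) = 0.0158

1.58%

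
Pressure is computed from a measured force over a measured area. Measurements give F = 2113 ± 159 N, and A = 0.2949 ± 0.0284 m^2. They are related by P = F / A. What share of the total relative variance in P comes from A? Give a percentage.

62.1%

(δP/P)² = (1·δF/F)² + (-1·δA/A)²
  F term: (1×0.0752)² = 0.00566
  A term: (-1×0.0963)² = 0.00927
Total = 0.0149. Share from A = 0.00927/0.0149 = 0.621.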